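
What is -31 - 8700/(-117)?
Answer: 1691/39 ≈ 43.359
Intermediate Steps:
-31 - 8700/(-117) = -31 - 8700*(-1)/117 = -31 - 145*(-20/39) = -31 + 2900/39 = 1691/39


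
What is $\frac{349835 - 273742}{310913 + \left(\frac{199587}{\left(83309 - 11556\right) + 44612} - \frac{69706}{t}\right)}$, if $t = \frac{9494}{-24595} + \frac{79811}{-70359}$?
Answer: $\frac{23295820238431047995}{109222834932259096762} \approx 0.21329$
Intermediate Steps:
$t = - \frac{2630939891}{1730479605}$ ($t = 9494 \left(- \frac{1}{24595}\right) + 79811 \left(- \frac{1}{70359}\right) = - \frac{9494}{24595} - \frac{79811}{70359} = - \frac{2630939891}{1730479605} \approx -1.5204$)
$\frac{349835 - 273742}{310913 + \left(\frac{199587}{\left(83309 - 11556\right) + 44612} - \frac{69706}{t}\right)} = \frac{349835 - 273742}{310913 + \left(\frac{199587}{\left(83309 - 11556\right) + 44612} - \frac{69706}{- \frac{2630939891}{1730479605}}\right)} = \frac{76093}{310913 + \left(\frac{199587}{71753 + 44612} - - \frac{120624811346130}{2630939891}\right)} = \frac{76093}{310913 + \left(\frac{199587}{116365} + \frac{120624811346130}{2630939891}\right)} = \frac{76093}{310913 + \frac{14037031273692442467}{306149320416215}} = \frac{76093}{\frac{109222834932259096762}{306149320416215}} = 76093 \cdot \frac{306149320416215}{109222834932259096762} = \frac{23295820238431047995}{109222834932259096762}$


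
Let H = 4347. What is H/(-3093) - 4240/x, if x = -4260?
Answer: -90065/219603 ≈ -0.41013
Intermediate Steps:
H/(-3093) - 4240/x = 4347/(-3093) - 4240/(-4260) = 4347*(-1/3093) - 4240*(-1/4260) = -1449/1031 + 212/213 = -90065/219603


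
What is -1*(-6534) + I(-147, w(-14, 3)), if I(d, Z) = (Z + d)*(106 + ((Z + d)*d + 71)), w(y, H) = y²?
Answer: -337740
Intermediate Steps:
I(d, Z) = (177 + d*(Z + d))*(Z + d) (I(d, Z) = (Z + d)*(106 + (d*(Z + d) + 71)) = (Z + d)*(106 + (71 + d*(Z + d))) = (Z + d)*(177 + d*(Z + d)) = (177 + d*(Z + d))*(Z + d))
-1*(-6534) + I(-147, w(-14, 3)) = -1*(-6534) + ((-147)³ + 177*(-14)² + 177*(-147) - 147*((-14)²)² + 2*(-14)²*(-147)²) = 6534 + (-3176523 + 177*196 - 26019 - 147*196² + 2*196*21609) = 6534 + (-3176523 + 34692 - 26019 - 147*38416 + 8470728) = 6534 + (-3176523 + 34692 - 26019 - 5647152 + 8470728) = 6534 - 344274 = -337740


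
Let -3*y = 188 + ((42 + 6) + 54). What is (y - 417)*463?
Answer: -713483/3 ≈ -2.3783e+5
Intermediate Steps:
y = -290/3 (y = -(188 + ((42 + 6) + 54))/3 = -(188 + (48 + 54))/3 = -(188 + 102)/3 = -⅓*290 = -290/3 ≈ -96.667)
(y - 417)*463 = (-290/3 - 417)*463 = -1541/3*463 = -713483/3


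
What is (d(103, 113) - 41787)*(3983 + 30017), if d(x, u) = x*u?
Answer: -1025032000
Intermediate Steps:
d(x, u) = u*x
(d(103, 113) - 41787)*(3983 + 30017) = (113*103 - 41787)*(3983 + 30017) = (11639 - 41787)*34000 = -30148*34000 = -1025032000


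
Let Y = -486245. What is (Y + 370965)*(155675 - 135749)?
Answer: -2297069280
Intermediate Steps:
(Y + 370965)*(155675 - 135749) = (-486245 + 370965)*(155675 - 135749) = -115280*19926 = -2297069280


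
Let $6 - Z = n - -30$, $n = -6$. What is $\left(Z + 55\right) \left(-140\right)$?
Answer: $-5180$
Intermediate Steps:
$Z = -18$ ($Z = 6 - \left(-6 - -30\right) = 6 - \left(-6 + 30\right) = 6 - 24 = -18$)
$\left(Z + 55\right) \left(-140\right) = \left(-18 + 55\right) \left(-140\right) = 37 \left(-140\right) = -5180$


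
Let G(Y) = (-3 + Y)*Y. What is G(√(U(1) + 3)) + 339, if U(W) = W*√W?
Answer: 337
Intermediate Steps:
U(W) = W^(3/2)
G(Y) = Y*(-3 + Y)
G(√(U(1) + 3)) + 339 = √(1^(3/2) + 3)*(-3 + √(1^(3/2) + 3)) + 339 = √(1 + 3)*(-3 + √(1 + 3)) + 339 = √4*(-3 + √4) + 339 = 2*(-3 + 2) + 339 = 2*(-1) + 339 = -2 + 339 = 337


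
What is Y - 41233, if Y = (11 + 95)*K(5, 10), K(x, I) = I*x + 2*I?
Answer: -33813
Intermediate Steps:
K(x, I) = 2*I + I*x
Y = 7420 (Y = (11 + 95)*(10*(2 + 5)) = 106*(10*7) = 106*70 = 7420)
Y - 41233 = 7420 - 41233 = -33813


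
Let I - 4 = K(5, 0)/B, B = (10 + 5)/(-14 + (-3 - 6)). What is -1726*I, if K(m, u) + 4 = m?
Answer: -63862/15 ≈ -4257.5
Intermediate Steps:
K(m, u) = -4 + m
B = -15/23 (B = 15/(-14 - 9) = 15/(-23) = 15*(-1/23) = -15/23 ≈ -0.65217)
I = 37/15 (I = 4 + (-4 + 5)/(-15/23) = 4 + 1*(-23/15) = 4 - 23/15 = 37/15 ≈ 2.4667)
-1726*I = -1726*37/15 = -63862/15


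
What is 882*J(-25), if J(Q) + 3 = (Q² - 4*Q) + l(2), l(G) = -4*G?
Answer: 629748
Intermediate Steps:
J(Q) = -11 + Q² - 4*Q (J(Q) = -3 + ((Q² - 4*Q) - 4*2) = -3 + ((Q² - 4*Q) - 8) = -3 + (-8 + Q² - 4*Q) = -11 + Q² - 4*Q)
882*J(-25) = 882*(-11 + (-25)² - 4*(-25)) = 882*(-11 + 625 + 100) = 882*714 = 629748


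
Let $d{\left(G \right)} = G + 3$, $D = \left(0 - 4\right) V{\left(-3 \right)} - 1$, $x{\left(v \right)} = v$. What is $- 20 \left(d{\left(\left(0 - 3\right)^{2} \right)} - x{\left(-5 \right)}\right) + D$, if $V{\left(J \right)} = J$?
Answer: $-329$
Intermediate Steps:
$D = 11$ ($D = \left(0 - 4\right) \left(-3\right) - 1 = \left(-4\right) \left(-3\right) - 1 = 12 - 1 = 11$)
$d{\left(G \right)} = 3 + G$
$- 20 \left(d{\left(\left(0 - 3\right)^{2} \right)} - x{\left(-5 \right)}\right) + D = - 20 \left(\left(3 + \left(0 - 3\right)^{2}\right) - -5\right) + 11 = - 20 \left(\left(3 + \left(-3\right)^{2}\right) + 5\right) + 11 = - 20 \left(\left(3 + 9\right) + 5\right) + 11 = - 20 \left(12 + 5\right) + 11 = \left(-20\right) 17 + 11 = -340 + 11 = -329$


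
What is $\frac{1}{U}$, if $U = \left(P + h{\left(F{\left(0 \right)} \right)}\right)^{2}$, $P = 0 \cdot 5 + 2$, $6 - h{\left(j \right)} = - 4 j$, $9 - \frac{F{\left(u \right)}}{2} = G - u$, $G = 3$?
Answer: $\frac{1}{3136} \approx 0.00031888$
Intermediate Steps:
$F{\left(u \right)} = 12 + 2 u$ ($F{\left(u \right)} = 18 - 2 \left(3 - u\right) = 18 + \left(-6 + 2 u\right) = 12 + 2 u$)
$h{\left(j \right)} = 6 + 4 j$ ($h{\left(j \right)} = 6 - - 4 j = 6 + 4 j$)
$P = 2$ ($P = 0 + 2 = 2$)
$U = 3136$ ($U = \left(2 + \left(6 + 4 \left(12 + 2 \cdot 0\right)\right)\right)^{2} = \left(2 + \left(6 + 4 \left(12 + 0\right)\right)\right)^{2} = \left(2 + \left(6 + 4 \cdot 12\right)\right)^{2} = \left(2 + \left(6 + 48\right)\right)^{2} = \left(2 + 54\right)^{2} = 56^{2} = 3136$)
$\frac{1}{U} = \frac{1}{3136}$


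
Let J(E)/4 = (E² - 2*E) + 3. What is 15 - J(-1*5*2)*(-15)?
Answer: 7395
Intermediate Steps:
J(E) = 12 - 8*E + 4*E² (J(E) = 4*((E² - 2*E) + 3) = 4*(3 + E² - 2*E) = 12 - 8*E + 4*E²)
15 - J(-1*5*2)*(-15) = 15 - (12 - 8*(-1*5)*2 + 4*(-1*5*2)²)*(-15) = 15 - (12 - (-40)*2 + 4*(-5*2)²)*(-15) = 15 - (12 - 8*(-10) + 4*(-10)²)*(-15) = 15 - (12 + 80 + 4*100)*(-15) = 15 - (12 + 80 + 400)*(-15) = 15 - 1*492*(-15) = 15 - 492*(-15) = 15 + 7380 = 7395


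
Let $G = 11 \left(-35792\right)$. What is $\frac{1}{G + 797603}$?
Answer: $\frac{1}{403891} \approx 2.4759 \cdot 10^{-6}$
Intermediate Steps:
$G = -393712$
$\frac{1}{G + 797603} = \frac{1}{-393712 + 797603} = \frac{1}{403891}$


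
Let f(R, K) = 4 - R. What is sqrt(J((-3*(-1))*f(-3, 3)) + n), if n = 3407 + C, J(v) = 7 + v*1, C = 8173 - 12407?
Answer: I*sqrt(799) ≈ 28.267*I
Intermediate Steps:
C = -4234
J(v) = 7 + v
n = -827 (n = 3407 - 4234 = -827)
sqrt(J((-3*(-1))*f(-3, 3)) + n) = sqrt((7 + (-3*(-1))*(4 - 1*(-3))) - 827) = sqrt((7 + 3*(4 + 3)) - 827) = sqrt((7 + 3*7) - 827) = sqrt((7 + 21) - 827) = sqrt(28 - 827) = sqrt(-799) = I*sqrt(799)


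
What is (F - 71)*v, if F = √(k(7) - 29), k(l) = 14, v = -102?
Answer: 7242 - 102*I*√15 ≈ 7242.0 - 395.04*I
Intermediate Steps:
F = I*√15 (F = √(14 - 29) = √(-15) = I*√15 ≈ 3.873*I)
(F - 71)*v = (I*√15 - 71)*(-102) = (-71 + I*√15)*(-102) = 7242 - 102*I*√15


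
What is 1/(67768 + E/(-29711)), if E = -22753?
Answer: 29711/2013477801 ≈ 1.4756e-5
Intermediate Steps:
1/(67768 + E/(-29711)) = 1/(67768 - 22753/(-29711)) = 1/(67768 - 22753*(-1/29711)) = 1/(67768 + 22753/29711) = 1/(2013477801/29711) = 29711/2013477801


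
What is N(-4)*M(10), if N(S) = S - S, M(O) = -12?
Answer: 0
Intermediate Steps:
N(S) = 0
N(-4)*M(10) = 0*(-12) = 0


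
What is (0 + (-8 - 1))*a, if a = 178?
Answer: -1602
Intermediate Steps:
(0 + (-8 - 1))*a = (0 + (-8 - 1))*178 = (0 - 9)*178 = -9*178 = -1602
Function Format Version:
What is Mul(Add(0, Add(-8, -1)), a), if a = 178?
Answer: -1602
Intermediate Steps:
Mul(Add(0, Add(-8, -1)), a) = Mul(Add(0, Add(-8, -1)), 178) = Mul(Add(0, -9), 178) = Mul(-9, 178) = -1602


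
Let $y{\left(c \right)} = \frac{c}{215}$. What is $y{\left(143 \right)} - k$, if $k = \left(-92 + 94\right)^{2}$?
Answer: $- \frac{717}{215} \approx -3.3349$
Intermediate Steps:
$y{\left(c \right)} = \frac{c}{215}$ ($y{\left(c \right)} = c \frac{1}{215} = \frac{c}{215}$)
$k = 4$ ($k = 2^{2} = 4$)
$y{\left(143 \right)} - k = \frac{1}{215} \cdot 143 - 4 = \frac{143}{215} - 4 = - \frac{717}{215}$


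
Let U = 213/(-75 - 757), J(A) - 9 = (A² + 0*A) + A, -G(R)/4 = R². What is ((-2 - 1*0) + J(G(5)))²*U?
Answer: -20905662237/832 ≈ -2.5127e+7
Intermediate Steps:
G(R) = -4*R²
J(A) = 9 + A + A² (J(A) = 9 + ((A² + 0*A) + A) = 9 + ((A² + 0) + A) = 9 + (A² + A) = 9 + (A + A²) = 9 + A + A²)
U = -213/832 (U = 213/(-832) = 213*(-1/832) = -213/832 ≈ -0.25601)
((-2 - 1*0) + J(G(5)))²*U = ((-2 - 1*0) + (9 - 4*5² + (-4*5²)²))²*(-213/832) = ((-2 + 0) + (9 - 4*25 + (-4*25)²))²*(-213/832) = (-2 + (9 - 100 + (-100)²))²*(-213/832) = (-2 + (9 - 100 + 10000))²*(-213/832) = (-2 + 9909)²*(-213/832) = 9907²*(-213/832) = 98148649*(-213/832) = -20905662237/832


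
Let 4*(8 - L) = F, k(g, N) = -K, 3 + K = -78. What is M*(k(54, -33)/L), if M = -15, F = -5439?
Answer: -4860/5471 ≈ -0.88832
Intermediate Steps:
K = -81 (K = -3 - 78 = -81)
k(g, N) = 81 (k(g, N) = -1*(-81) = 81)
L = 5471/4 (L = 8 - 1/4*(-5439) = 8 + 5439/4 = 5471/4 ≈ 1367.8)
M*(k(54, -33)/L) = -1215/5471/4 = -1215*4/5471 = -15*324/5471 = -4860/5471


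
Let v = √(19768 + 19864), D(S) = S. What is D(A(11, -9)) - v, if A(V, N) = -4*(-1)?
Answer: 4 - 4*√2477 ≈ -195.08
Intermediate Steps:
A(V, N) = 4
v = 4*√2477 (v = √39632 = 4*√2477 ≈ 199.08)
D(A(11, -9)) - v = 4 - 4*√2477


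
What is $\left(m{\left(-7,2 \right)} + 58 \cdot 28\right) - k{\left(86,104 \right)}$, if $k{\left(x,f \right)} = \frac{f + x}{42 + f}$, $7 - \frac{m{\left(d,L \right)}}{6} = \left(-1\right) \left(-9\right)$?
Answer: $\frac{117581}{73} \approx 1610.7$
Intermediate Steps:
$m{\left(d,L \right)} = -12$ ($m{\left(d,L \right)} = 42 - 6 \left(\left(-1\right) \left(-9\right)\right) = 42 - 54 = -12$)
$k{\left(x,f \right)} = \frac{f + x}{42 + f}$
$\left(m{\left(-7,2 \right)} + 58 \cdot 28\right) - k{\left(86,104 \right)} = \left(-12 + 58 \cdot 28\right) - \frac{104 + 86}{42 + 104} = \left(-12 + 1624\right) - \frac{1}{146} \cdot 190 = 1612 - \frac{1}{146} \cdot 190 = 1612 - \frac{95}{73} = \frac{117581}{73}$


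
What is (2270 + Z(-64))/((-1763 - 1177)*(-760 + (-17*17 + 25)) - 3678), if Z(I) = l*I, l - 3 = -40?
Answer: 773/501147 ≈ 0.0015425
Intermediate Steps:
l = -37 (l = 3 - 40 = -37)
Z(I) = -37*I
(2270 + Z(-64))/((-1763 - 1177)*(-760 + (-17*17 + 25)) - 3678) = (2270 - 37*(-64))/((-1763 - 1177)*(-760 + (-17*17 + 25)) - 3678) = (2270 + 2368)/(-2940*(-760 + (-289 + 25)) - 3678) = 4638/(-2940*(-760 - 264) - 3678) = 4638/(-2940*(-1024) - 3678) = 4638/(3010560 - 3678) = 4638/3006882 = 4638*(1/3006882) = 773/501147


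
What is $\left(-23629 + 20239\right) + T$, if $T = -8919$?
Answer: $-12309$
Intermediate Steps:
$\left(-23629 + 20239\right) + T = \left(-23629 + 20239\right) - 8919 = -3390 - 8919 = -12309$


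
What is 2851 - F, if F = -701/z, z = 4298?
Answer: 12254299/4298 ≈ 2851.2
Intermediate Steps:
F = -701/4298 ≈ -0.16310
2851 - F = 2851 - 1*(-701/4298) = 2851 + 701/4298 = 12254299/4298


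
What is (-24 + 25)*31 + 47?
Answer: 78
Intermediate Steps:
(-24 + 25)*31 + 47 = 1*31 + 47 = 31 + 47 = 78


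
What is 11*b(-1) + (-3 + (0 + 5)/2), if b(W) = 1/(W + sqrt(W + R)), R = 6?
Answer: 9/4 + 11*sqrt(5)/4 ≈ 8.3992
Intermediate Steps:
b(W) = 1/(W + sqrt(6 + W)) (b(W) = 1/(W + sqrt(W + 6)) = 1/(W + sqrt(6 + W)))
11*b(-1) + (-3 + (0 + 5)/2) = 11/(-1 + sqrt(6 - 1)) + (-3 + (0 + 5)/2) = 11/(-1 + sqrt(5)) + (-3 + (1/2)*5) = 11/(-1 + sqrt(5)) + (-3 + 5/2) = 11/(-1 + sqrt(5)) - 1/2 = -1/2 + 11/(-1 + sqrt(5))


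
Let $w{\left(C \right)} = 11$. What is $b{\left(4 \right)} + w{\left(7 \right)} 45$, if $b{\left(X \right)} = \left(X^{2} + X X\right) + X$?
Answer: $531$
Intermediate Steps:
$b{\left(X \right)} = X + 2 X^{2}$ ($b{\left(X \right)} = \left(X^{2} + X^{2}\right) + X = 2 X^{2} + X = X + 2 X^{2}$)
$b{\left(4 \right)} + w{\left(7 \right)} 45 = 4 \left(1 + 2 \cdot 4\right) + 11 \cdot 45 = 4 \left(1 + 8\right) + 495 = 4 \cdot 9 + 495 = 36 + 495 = 531$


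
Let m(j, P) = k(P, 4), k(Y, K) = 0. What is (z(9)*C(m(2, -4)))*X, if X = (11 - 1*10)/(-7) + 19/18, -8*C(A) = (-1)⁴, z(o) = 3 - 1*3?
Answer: 0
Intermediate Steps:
z(o) = 0 (z(o) = 3 - 3 = 0)
m(j, P) = 0
C(A) = -⅛ (C(A) = -⅛*(-1)⁴ = -⅛*1 = -⅛)
X = 115/126 (X = (11 - 10)*(-⅐) + 19*(1/18) = 1*(-⅐) + 19/18 = -⅐ + 19/18 = 115/126 ≈ 0.91270)
(z(9)*C(m(2, -4)))*X = (0*(-⅛))*(115/126) = 0*(115/126) = 0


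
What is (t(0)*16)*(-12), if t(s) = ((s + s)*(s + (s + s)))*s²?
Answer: 0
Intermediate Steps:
t(s) = 6*s⁴ (t(s) = ((2*s)*(s + 2*s))*s² = ((2*s)*(3*s))*s² = (6*s²)*s² = 6*s⁴)
(t(0)*16)*(-12) = ((6*0⁴)*16)*(-12) = ((6*0)*16)*(-12) = (0*16)*(-12) = 0*(-12) = 0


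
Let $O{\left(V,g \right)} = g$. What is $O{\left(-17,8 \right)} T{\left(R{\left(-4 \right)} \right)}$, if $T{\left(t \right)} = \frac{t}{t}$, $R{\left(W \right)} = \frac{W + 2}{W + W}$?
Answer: $8$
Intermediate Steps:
$R{\left(W \right)} = \frac{2 + W}{2 W}$
$T{\left(t \right)} = 1$
$O{\left(-17,8 \right)} T{\left(R{\left(-4 \right)} \right)} = 8 \cdot 1 = 8$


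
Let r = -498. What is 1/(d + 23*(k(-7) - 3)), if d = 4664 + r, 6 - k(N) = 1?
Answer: 1/4212 ≈ 0.00023742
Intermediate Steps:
k(N) = 5 (k(N) = 6 - 1*1 = 6 - 1 = 5)
d = 4166 (d = 4664 - 498 = 4166)
1/(d + 23*(k(-7) - 3)) = 1/(4166 + 23*(5 - 3)) = 1/(4166 + 23*2) = 1/(4166 + 46) = 1/4212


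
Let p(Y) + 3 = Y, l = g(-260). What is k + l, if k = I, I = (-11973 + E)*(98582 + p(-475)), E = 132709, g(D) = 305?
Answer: 11844684849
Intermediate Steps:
l = 305
p(Y) = -3 + Y
I = 11844684544 (I = (-11973 + 132709)*(98582 + (-3 - 475)) = 120736*(98582 - 478) = 120736*98104 = 11844684544)
k = 11844684544
k + l = 11844684544 + 305 = 11844684849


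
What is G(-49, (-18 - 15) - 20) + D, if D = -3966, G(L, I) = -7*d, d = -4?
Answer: -3938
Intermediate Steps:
G(L, I) = 28 (G(L, I) = -7*(-4) = 28)
G(-49, (-18 - 15) - 20) + D = 28 - 3966 = -3938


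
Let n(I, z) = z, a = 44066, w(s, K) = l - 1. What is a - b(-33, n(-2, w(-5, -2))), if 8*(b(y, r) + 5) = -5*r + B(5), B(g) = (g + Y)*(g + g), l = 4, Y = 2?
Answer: 352513/8 ≈ 44064.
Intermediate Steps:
B(g) = 2*g*(2 + g) (B(g) = (g + 2)*(g + g) = (2 + g)*(2*g) = 2*g*(2 + g))
w(s, K) = 3 (w(s, K) = 4 - 1 = 3)
b(y, r) = 15/4 - 5*r/8 (b(y, r) = -5 + (-5*r + 2*5*(2 + 5))/8 = -5 + (-5*r + 2*5*7)/8 = -5 + (-5*r + 70)/8 = -5 + (70 - 5*r)/8 = -5 + (35/4 - 5*r/8) = 15/4 - 5*r/8)
a - b(-33, n(-2, w(-5, -2))) = 44066 - (15/4 - 5/8*3) = 44066 - (15/4 - 15/8) = 44066 - 1*15/8 = 44066 - 15/8 = 352513/8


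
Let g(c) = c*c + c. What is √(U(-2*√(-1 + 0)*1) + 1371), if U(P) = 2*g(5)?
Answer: 3*√159 ≈ 37.829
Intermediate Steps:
g(c) = c + c² (g(c) = c² + c = c + c²)
U(P) = 60 (U(P) = 2*(5*(1 + 5)) = 2*(5*6) = 2*30 = 60)
√(U(-2*√(-1 + 0)*1) + 1371) = √(60 + 1371) = √1431 = 3*√159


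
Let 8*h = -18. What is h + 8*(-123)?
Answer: -3945/4 ≈ -986.25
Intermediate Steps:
h = -9/4 (h = (⅛)*(-18) = -9/4 ≈ -2.2500)
h + 8*(-123) = -9/4 + 8*(-123) = -9/4 - 984 = -3945/4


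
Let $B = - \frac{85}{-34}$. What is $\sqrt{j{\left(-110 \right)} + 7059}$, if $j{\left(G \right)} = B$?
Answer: $\frac{\sqrt{28246}}{2} \approx 84.033$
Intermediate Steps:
$B = \frac{5}{2}$ ($B = \left(-85\right) \left(- \frac{1}{34}\right) = \frac{5}{2} \approx 2.5$)
$j{\left(G \right)} = \frac{5}{2}$
$\sqrt{j{\left(-110 \right)} + 7059} = \sqrt{\frac{5}{2} + 7059} = \sqrt{\frac{14123}{2}} = \frac{\sqrt{28246}}{2}$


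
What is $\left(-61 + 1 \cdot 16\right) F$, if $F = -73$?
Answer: $3285$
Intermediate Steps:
$\left(-61 + 1 \cdot 16\right) F = \left(-61 + 1 \cdot 16\right) \left(-73\right) = \left(-61 + 16\right) \left(-73\right) = \left(-45\right) \left(-73\right) = 3285$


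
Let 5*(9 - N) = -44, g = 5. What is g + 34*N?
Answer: 3051/5 ≈ 610.20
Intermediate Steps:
N = 89/5 (N = 9 - ⅕*(-44) = 9 + 44/5 = 89/5 ≈ 17.800)
g + 34*N = 5 + 34*(89/5) = 5 + 3026/5 = 3051/5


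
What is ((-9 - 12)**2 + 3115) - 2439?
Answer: 1117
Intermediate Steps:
((-9 - 12)**2 + 3115) - 2439 = ((-21)**2 + 3115) - 2439 = (441 + 3115) - 2439 = 3556 - 2439 = 1117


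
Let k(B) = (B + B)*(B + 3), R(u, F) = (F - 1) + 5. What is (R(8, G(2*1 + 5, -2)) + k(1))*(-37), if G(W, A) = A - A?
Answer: -444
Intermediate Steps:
G(W, A) = 0
R(u, F) = 4 + F (R(u, F) = (-1 + F) + 5 = 4 + F)
k(B) = 2*B*(3 + B) (k(B) = (2*B)*(3 + B) = 2*B*(3 + B))
(R(8, G(2*1 + 5, -2)) + k(1))*(-37) = ((4 + 0) + 2*1*(3 + 1))*(-37) = (4 + 2*1*4)*(-37) = (4 + 8)*(-37) = 12*(-37) = -444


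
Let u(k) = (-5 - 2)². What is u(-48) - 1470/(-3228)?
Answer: 26607/538 ≈ 49.455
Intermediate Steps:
u(k) = 49 (u(k) = (-7)² = 49)
u(-48) - 1470/(-3228) = 49 - 1470/(-3228) = 49 - 1470*(-1)/3228 = 49 - 1*(-245/538) = 49 + 245/538 = 26607/538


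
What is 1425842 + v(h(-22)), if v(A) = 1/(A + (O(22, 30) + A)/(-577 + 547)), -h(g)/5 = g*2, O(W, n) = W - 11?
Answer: 3027062576/2123 ≈ 1.4258e+6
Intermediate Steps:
O(W, n) = -11 + W
h(g) = -10*g (h(g) = -5*g*2 = -10*g)
v(A) = 1/(-11/30 + 29*A/30) (v(A) = 1/(A + ((-11 + 22) + A)/(-577 + 547)) = 1/(A + (11 + A)/(-30)) = 1/(A + (11 + A)*(-1/30)) = 1/(A + (-11/30 - A/30)) = 1/(-11/30 + 29*A/30))
1425842 + v(h(-22)) = 1425842 + 30/(-11 + 29*(-10*(-22))) = 1425842 + 30/(-11 + 29*220) = 1425842 + 30/(-11 + 6380) = 1425842 + 30/6369 = 1425842 + 30*(1/6369) = 1425842 + 10/2123 = 3027062576/2123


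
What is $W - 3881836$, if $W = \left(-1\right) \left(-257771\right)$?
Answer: $-3624065$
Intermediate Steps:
$W = 257771$
$W - 3881836 = 257771 - 3881836 = -3624065$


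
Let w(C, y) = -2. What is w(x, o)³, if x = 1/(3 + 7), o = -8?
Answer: -8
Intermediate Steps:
x = ⅒ (x = 1/10 = ⅒ ≈ 0.10000)
w(x, o)³ = (-2)³ = -8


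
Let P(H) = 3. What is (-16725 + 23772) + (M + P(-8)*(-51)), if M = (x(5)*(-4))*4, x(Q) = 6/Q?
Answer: 34374/5 ≈ 6874.8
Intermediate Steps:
M = -96/5 (M = ((6/5)*(-4))*4 = -24/5*4 = -96/5 ≈ -19.200)
(-16725 + 23772) + (M + P(-8)*(-51)) = (-16725 + 23772) + (-96/5 + 3*(-51)) = 7047 + (-96/5 - 153) = 7047 - 861/5 = 34374/5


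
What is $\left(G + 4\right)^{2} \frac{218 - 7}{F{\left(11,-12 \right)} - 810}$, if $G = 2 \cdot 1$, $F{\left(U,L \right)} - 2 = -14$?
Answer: $- \frac{1266}{137} \approx -9.2409$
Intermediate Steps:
$F{\left(U,L \right)} = -12$ ($F{\left(U,L \right)} = 2 - 14 = -12$)
$G = 2$
$\left(G + 4\right)^{2} \frac{218 - 7}{F{\left(11,-12 \right)} - 810} = \left(2 + 4\right)^{2} \frac{218 - 7}{-12 - 810} = 6^{2} \frac{211}{-822} = 36 \cdot 211 \left(- \frac{1}{822}\right) = 36 \left(- \frac{211}{822}\right) = - \frac{1266}{137}$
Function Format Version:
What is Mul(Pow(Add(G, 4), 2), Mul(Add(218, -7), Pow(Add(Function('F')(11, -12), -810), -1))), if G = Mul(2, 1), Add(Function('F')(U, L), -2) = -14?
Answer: Rational(-1266, 137) ≈ -9.2409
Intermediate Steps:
Function('F')(U, L) = -12 (Function('F')(U, L) = Add(2, -14) = -12)
G = 2
Mul(Pow(Add(G, 4), 2), Mul(Add(218, -7), Pow(Add(Function('F')(11, -12), -810), -1))) = Mul(Pow(Add(2, 4), 2), Mul(Add(218, -7), Pow(Add(-12, -810), -1))) = Mul(Pow(6, 2), Mul(211, Pow(-822, -1))) = Mul(36, Mul(211, Rational(-1, 822))) = Mul(36, Rational(-211, 822)) = Rational(-1266, 137)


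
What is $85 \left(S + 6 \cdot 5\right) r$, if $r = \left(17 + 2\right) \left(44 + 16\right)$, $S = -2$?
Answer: $2713200$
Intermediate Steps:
$r = 1140$ ($r = 19 \cdot 60 = 1140$)
$85 \left(S + 6 \cdot 5\right) r = 85 \left(-2 + 6 \cdot 5\right) 1140 = 85 \left(-2 + 30\right) 1140 = 85 \cdot 28 \cdot 1140 = 2380 \cdot 1140 = 2713200$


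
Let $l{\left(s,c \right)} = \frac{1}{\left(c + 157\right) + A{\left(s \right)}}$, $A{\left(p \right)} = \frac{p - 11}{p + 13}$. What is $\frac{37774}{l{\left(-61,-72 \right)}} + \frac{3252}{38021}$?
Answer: $\frac{124231757723}{38021} \approx 3.2675 \cdot 10^{6}$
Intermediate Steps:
$A{\left(p \right)} = \frac{-11 + p}{13 + p}$
$l{\left(s,c \right)} = \frac{1}{157 + c + \frac{-11 + s}{13 + s}}$ ($l{\left(s,c \right)} = \frac{1}{\left(c + 157\right) + \frac{-11 + s}{13 + s}} = \frac{1}{\left(157 + c\right) + \frac{-11 + s}{13 + s}} = \frac{1}{157 + c + \frac{-11 + s}{13 + s}}$)
$\frac{37774}{l{\left(-61,-72 \right)}} + \frac{3252}{38021} = \frac{37774}{\frac{1}{-11 - 61 + \left(13 - 61\right) \left(157 - 72\right)} \left(13 - 61\right)} + \frac{3252}{38021} = \frac{37774}{\frac{1}{-11 - 61 - 4080} \left(-48\right)} + 3252 \cdot \frac{1}{38021} = \frac{37774}{\frac{1}{-11 - 61 - 4080} \left(-48\right)} + \frac{3252}{38021} = \frac{37774}{\frac{1}{-4152} \left(-48\right)} + \frac{3252}{38021} = \frac{37774}{\left(- \frac{1}{4152}\right) \left(-48\right)} + \frac{3252}{38021} = \frac{37774}{\frac{2}{173}} + \frac{3252}{38021} = 37774 \cdot \frac{173}{2} + \frac{3252}{38021} = 3267451 + \frac{3252}{38021} = \frac{124231757723}{38021}$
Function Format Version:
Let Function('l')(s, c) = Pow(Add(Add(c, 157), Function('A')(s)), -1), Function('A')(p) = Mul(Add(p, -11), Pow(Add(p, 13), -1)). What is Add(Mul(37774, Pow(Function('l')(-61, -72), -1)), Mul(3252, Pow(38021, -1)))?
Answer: Rational(124231757723, 38021) ≈ 3.2675e+6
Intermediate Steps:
Function('A')(p) = Mul(Pow(Add(13, p), -1), Add(-11, p)) (Function('A')(p) = Mul(Add(-11, p), Pow(Add(13, p), -1)) = Mul(Pow(Add(13, p), -1), Add(-11, p)))
Function('l')(s, c) = Pow(Add(157, c, Mul(Pow(Add(13, s), -1), Add(-11, s))), -1) (Function('l')(s, c) = Pow(Add(Add(c, 157), Mul(Pow(Add(13, s), -1), Add(-11, s))), -1) = Pow(Add(Add(157, c), Mul(Pow(Add(13, s), -1), Add(-11, s))), -1) = Pow(Add(157, c, Mul(Pow(Add(13, s), -1), Add(-11, s))), -1))
Add(Mul(37774, Pow(Function('l')(-61, -72), -1)), Mul(3252, Pow(38021, -1))) = Add(Mul(37774, Pow(Mul(Pow(Add(-11, -61, Mul(Add(13, -61), Add(157, -72))), -1), Add(13, -61)), -1)), Mul(3252, Pow(38021, -1))) = Add(Mul(37774, Pow(Mul(Pow(Add(-11, -61, Mul(-48, 85)), -1), -48), -1)), Mul(3252, Rational(1, 38021))) = Add(Mul(37774, Pow(Mul(Pow(Add(-11, -61, -4080), -1), -48), -1)), Rational(3252, 38021)) = Add(Mul(37774, Pow(Mul(Pow(-4152, -1), -48), -1)), Rational(3252, 38021)) = Add(Mul(37774, Pow(Mul(Rational(-1, 4152), -48), -1)), Rational(3252, 38021)) = Add(Mul(37774, Pow(Rational(2, 173), -1)), Rational(3252, 38021)) = Add(Mul(37774, Rational(173, 2)), Rational(3252, 38021)) = Add(3267451, Rational(3252, 38021)) = Rational(124231757723, 38021)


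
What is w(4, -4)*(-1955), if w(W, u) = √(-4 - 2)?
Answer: -1955*I*√6 ≈ -4788.8*I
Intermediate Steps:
w(W, u) = I*√6 (w(W, u) = √(-6) = I*√6)
w(4, -4)*(-1955) = (I*√6)*(-1955) = -1955*I*√6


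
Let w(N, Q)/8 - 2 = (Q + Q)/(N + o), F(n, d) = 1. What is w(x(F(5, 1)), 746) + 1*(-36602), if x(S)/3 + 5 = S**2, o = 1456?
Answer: -13204562/361 ≈ -36578.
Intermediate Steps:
x(S) = -15 + 3*S**2
w(N, Q) = 16 + 16*Q/(1456 + N) (w(N, Q) = 16 + 8*((Q + Q)/(N + 1456)) = 16 + 8*((2*Q)/(1456 + N)) = 16 + 8*(2*Q/(1456 + N)) = 16 + 16*Q/(1456 + N))
w(x(F(5, 1)), 746) + 1*(-36602) = 16*(1456 + (-15 + 3*1**2) + 746)/(1456 + (-15 + 3*1**2)) + 1*(-36602) = 16*(1456 + (-15 + 3*1) + 746)/(1456 + (-15 + 3*1)) - 36602 = 16*(1456 + (-15 + 3) + 746)/(1456 + (-15 + 3)) - 36602 = 16*(1456 - 12 + 746)/(1456 - 12) - 36602 = 16*2190/1444 - 36602 = 16*(1/1444)*2190 - 36602 = 8760/361 - 36602 = -13204562/361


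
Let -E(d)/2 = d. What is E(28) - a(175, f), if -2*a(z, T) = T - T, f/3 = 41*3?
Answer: -56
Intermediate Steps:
E(d) = -2*d
f = 369 (f = 3*(41*3) = 3*123 = 369)
a(z, T) = 0 (a(z, T) = -(T - T)/2 = -1/2*0 = 0)
E(28) - a(175, f) = -2*28 - 1*0 = -56 + 0 = -56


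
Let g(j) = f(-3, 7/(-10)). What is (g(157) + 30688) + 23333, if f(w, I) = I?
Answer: 540203/10 ≈ 54020.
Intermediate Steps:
g(j) = -7/10 (g(j) = 7/(-10) = 7*(-1/10) = -7/10)
(g(157) + 30688) + 23333 = (-7/10 + 30688) + 23333 = 306873/10 + 23333 = 540203/10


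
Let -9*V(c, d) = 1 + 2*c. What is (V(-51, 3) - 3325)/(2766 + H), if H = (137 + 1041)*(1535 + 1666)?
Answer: -3728/4245237 ≈ -0.00087816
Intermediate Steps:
V(c, d) = -⅑ - 2*c/9 (V(c, d) = -(1 + 2*c)/9 = -⅑ - 2*c/9)
H = 3770778 (H = 1178*3201 = 3770778)
(V(-51, 3) - 3325)/(2766 + H) = ((-⅑ - 2/9*(-51)) - 3325)/(2766 + 3770778) = ((-⅑ + 34/3) - 3325)/3773544 = (101/9 - 3325)*(1/3773544) = -29824/9*1/3773544 = -3728/4245237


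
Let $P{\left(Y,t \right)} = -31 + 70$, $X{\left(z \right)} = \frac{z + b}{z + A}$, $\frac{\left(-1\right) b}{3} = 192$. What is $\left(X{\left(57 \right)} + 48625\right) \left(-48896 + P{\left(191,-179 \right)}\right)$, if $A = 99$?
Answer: $- \frac{123526472239}{52} \approx -2.3755 \cdot 10^{9}$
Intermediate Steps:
$b = -576$ ($b = \left(-3\right) 192 = -576$)
$X{\left(z \right)} = \frac{-576 + z}{99 + z}$ ($X{\left(z \right)} = \frac{z - 576}{z + 99} = \frac{-576 + z}{99 + z}$)
$P{\left(Y,t \right)} = 39$
$\left(X{\left(57 \right)} + 48625\right) \left(-48896 + P{\left(191,-179 \right)}\right) = \left(\frac{-576 + 57}{99 + 57} + 48625\right) \left(-48896 + 39\right) = \left(\frac{1}{156} \left(-519\right) + 48625\right) \left(-48857\right) = \left(- \frac{173}{52} + 48625\right) \left(-48857\right) = \frac{2528327}{52} \left(-48857\right) = - \frac{123526472239}{52}$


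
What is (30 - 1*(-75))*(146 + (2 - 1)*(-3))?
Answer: 15015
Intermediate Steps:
(30 - 1*(-75))*(146 + (2 - 1)*(-3)) = (30 + 75)*(146 + 1*(-3)) = 105*(146 - 3) = 105*143 = 15015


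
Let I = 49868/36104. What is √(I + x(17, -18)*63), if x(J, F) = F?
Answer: 7*I*√1883121458/9026 ≈ 33.654*I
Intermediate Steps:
I = 12467/9026 (I = 49868*(1/36104) = 12467/9026 ≈ 1.3812)
√(I + x(17, -18)*63) = √(12467/9026 - 18*63) = √(12467/9026 - 1134) = √(-10223017/9026) = 7*I*√1883121458/9026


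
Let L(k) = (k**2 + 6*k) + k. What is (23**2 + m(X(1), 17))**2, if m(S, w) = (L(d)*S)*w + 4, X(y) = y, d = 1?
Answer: 447561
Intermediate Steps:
L(k) = k**2 + 7*k
m(S, w) = 4 + 8*S*w (m(S, w) = ((1*(7 + 1))*S)*w + 4 = ((1*8)*S)*w + 4 = (8*S)*w + 4 = 8*S*w + 4 = 4 + 8*S*w)
(23**2 + m(X(1), 17))**2 = (23**2 + (4 + 8*1*17))**2 = (529 + (4 + 136))**2 = (529 + 140)**2 = 669**2 = 447561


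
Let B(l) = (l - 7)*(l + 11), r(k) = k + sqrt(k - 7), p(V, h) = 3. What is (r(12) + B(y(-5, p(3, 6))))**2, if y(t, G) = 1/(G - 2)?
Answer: (-60 + sqrt(5))**2 ≈ 3336.7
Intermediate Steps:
y(t, G) = 1/(-2 + G)
r(k) = k + sqrt(-7 + k)
B(l) = (-7 + l)*(11 + l)
(r(12) + B(y(-5, p(3, 6))))**2 = ((12 + sqrt(-7 + 12)) + (-77 + (1/(-2 + 3))**2 + 4/(-2 + 3)))**2 = ((12 + sqrt(5)) + (-77 + (1/1)**2 + 4/1))**2 = ((12 + sqrt(5)) + (-77 + 1**2 + 4*1))**2 = ((12 + sqrt(5)) + (-77 + 1 + 4))**2 = ((12 + sqrt(5)) - 72)**2 = (-60 + sqrt(5))**2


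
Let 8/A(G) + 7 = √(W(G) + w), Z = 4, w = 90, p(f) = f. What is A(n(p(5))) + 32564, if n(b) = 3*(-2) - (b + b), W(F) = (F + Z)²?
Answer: 6024396/185 + 24*√26/185 ≈ 32565.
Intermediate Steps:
W(F) = (4 + F)² (W(F) = (F + 4)² = (4 + F)²)
n(b) = -6 - 2*b
A(G) = 8/(-7 + √(90 + (4 + G)²)) (A(G) = 8/(-7 + √((4 + G)² + 90)) = 8/(-7 + √(90 + (4 + G)²)))
A(n(p(5))) + 32564 = 8/(-7 + √(90 + (4 + (-6 - 2*5))²)) + 32564 = 8/(-7 + √(90 + (4 + (-6 - 10))²)) + 32564 = 8/(-7 + √(90 + (4 - 16)²)) + 32564 = 8/(-7 + √(90 + (-12)²)) + 32564 = 8/(-7 + √(90 + 144)) + 32564 = 8/(-7 + √234) + 32564 = 8/(-7 + 3*√26) + 32564 = 32564 + 8/(-7 + 3*√26)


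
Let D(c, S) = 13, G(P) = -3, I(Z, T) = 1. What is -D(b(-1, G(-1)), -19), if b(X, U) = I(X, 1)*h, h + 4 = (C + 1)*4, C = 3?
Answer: -13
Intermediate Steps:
h = 12 (h = -4 + (3 + 1)*4 = -4 + 4*4 = -4 + 16 = 12)
b(X, U) = 12 (b(X, U) = 1*12 = 12)
-D(b(-1, G(-1)), -19) = -1*13 = -13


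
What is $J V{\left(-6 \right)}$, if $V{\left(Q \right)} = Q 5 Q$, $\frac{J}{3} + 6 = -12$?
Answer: $-9720$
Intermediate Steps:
$J = -54$ ($J = -18 + 3 \left(-12\right) = -18 - 36 = -54$)
$V{\left(Q \right)} = 5 Q^{2}$ ($V{\left(Q \right)} = 5 Q Q = 5 Q^{2}$)
$J V{\left(-6 \right)} = - 54 \cdot 5 \left(-6\right)^{2} = - 54 \cdot 5 \cdot 36 = \left(-54\right) 180 = -9720$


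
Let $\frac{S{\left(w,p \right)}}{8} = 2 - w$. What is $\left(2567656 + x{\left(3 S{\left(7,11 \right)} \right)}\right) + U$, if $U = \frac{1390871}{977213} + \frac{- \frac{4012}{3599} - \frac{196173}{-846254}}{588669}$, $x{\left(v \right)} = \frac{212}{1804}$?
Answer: $\frac{34387817462128597077530604571}{13392680649756979221618} \approx 2.5677 \cdot 10^{6}$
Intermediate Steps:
$S{\left(w,p \right)} = 16 - 8 w$ ($S{\left(w,p \right)} = 8 \left(2 - w\right) = 16 - 8 w$)
$x{\left(v \right)} = \frac{53}{451}$ ($x{\left(v \right)} = 212 \cdot \frac{1}{1804} = \frac{53}{451}$)
$U = \frac{42265706204150854159}{29695522505004388518}$ ($U = 1390871 \cdot \frac{1}{977213} + \left(\left(-4012\right) \frac{1}{3599} - - \frac{196173}{846254}\right) \frac{1}{588669} = \frac{1390871}{977213} + \left(- \frac{68}{61} + \frac{196173}{846254}\right) \frac{1}{588669} = \frac{1390871}{977213} - \frac{45578719}{30387973251486} = \frac{42265706204150854159}{29695522505004388518} \approx 1.4233$)
$\left(2567656 + x{\left(3 S{\left(7,11 \right)} \right)}\right) + U = \left(2567656 + \frac{53}{451}\right) + \frac{42265706204150854159}{29695522505004388518} = \frac{1158012909}{451} + \frac{42265706204150854159}{29695522505004388518} = \frac{34387817462128597077530604571}{13392680649756979221618}$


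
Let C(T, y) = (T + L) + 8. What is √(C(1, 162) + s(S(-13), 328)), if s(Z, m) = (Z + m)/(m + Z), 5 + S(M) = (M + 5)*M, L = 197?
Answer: 3*√23 ≈ 14.387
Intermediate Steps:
C(T, y) = 205 + T (C(T, y) = (T + 197) + 8 = (197 + T) + 8 = 205 + T)
S(M) = -5 + M*(5 + M) (S(M) = -5 + (M + 5)*M = -5 + (5 + M)*M = -5 + M*(5 + M))
s(Z, m) = 1 (s(Z, m) = (Z + m)/(Z + m) = 1)
√(C(1, 162) + s(S(-13), 328)) = √((205 + 1) + 1) = √(206 + 1) = √207 = 3*√23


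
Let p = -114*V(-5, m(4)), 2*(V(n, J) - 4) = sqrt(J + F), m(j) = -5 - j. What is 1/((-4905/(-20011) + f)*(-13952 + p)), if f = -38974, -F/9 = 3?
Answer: 72079622/40497953563698313 - 3421881*I/80995907127396626 ≈ 1.7798e-9 - 4.2248e-11*I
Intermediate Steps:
F = -27 (F = -9*3 = -27)
V(n, J) = 4 + sqrt(-27 + J)/2 (V(n, J) = 4 + sqrt(J - 27)/2 = 4 + sqrt(-27 + J)/2)
p = -456 - 342*I (p = -114*(4 + sqrt(-27 + (-5 - 1*4))/2) = -114*(4 + sqrt(-27 + (-5 - 4))/2) = -114*(4 + sqrt(-27 - 9)/2) = -114*(4 + sqrt(-36)/2) = -114*(4 + (6*I)/2) = -114*(4 + 3*I) = -456 - 342*I ≈ -456.0 - 342.0*I)
1/((-4905/(-20011) + f)*(-13952 + p)) = 1/((-4905/(-20011) - 38974)*(-13952 + (-456 - 342*I))) = 1/((-4905*(-1/20011) - 38974)*(-14408 - 342*I)) = 1/((4905/20011 - 38974)*(-14408 - 342*I)) = 1/(-779903809*(-14408 - 342*I)/20011) = 1/(11236854080072/20011 + 266727102678*I/20011) = 400440121*(11236854080072/20011 - 266727102678*I/20011)/126338032964133753742296868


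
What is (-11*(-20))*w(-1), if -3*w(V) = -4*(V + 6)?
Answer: 4400/3 ≈ 1466.7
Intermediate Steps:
w(V) = 8 + 4*V/3 (w(V) = -(-4)*(V + 6)/3 = -(-4)*(6 + V)/3 = -(-24 - 4*V)/3 = 8 + 4*V/3)
(-11*(-20))*w(-1) = (-11*(-20))*(8 + (4/3)*(-1)) = 220*(8 - 4/3) = 220*(20/3) = 4400/3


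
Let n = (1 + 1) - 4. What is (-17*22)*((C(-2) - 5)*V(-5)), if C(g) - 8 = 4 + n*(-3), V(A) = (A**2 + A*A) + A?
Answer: -218790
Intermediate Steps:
n = -2 (n = 2 - 4 = -2)
V(A) = A + 2*A**2 (V(A) = (A**2 + A**2) + A = 2*A**2 + A = A + 2*A**2)
C(g) = 18 (C(g) = 8 + (4 - 2*(-3)) = 8 + (4 + 6) = 8 + 10 = 18)
(-17*22)*((C(-2) - 5)*V(-5)) = (-17*22)*((18 - 5)*(-5*(1 + 2*(-5)))) = -4862*(-5*(1 - 10)) = -4862*(-5*(-9)) = -4862*45 = -374*585 = -218790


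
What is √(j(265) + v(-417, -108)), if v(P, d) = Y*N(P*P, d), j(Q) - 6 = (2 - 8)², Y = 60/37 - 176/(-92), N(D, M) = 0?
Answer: √42 ≈ 6.4807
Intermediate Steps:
Y = 3008/851 (Y = 60*(1/37) - 176*(-1/92) = 60/37 + 44/23 = 3008/851 ≈ 3.5347)
j(Q) = 42 (j(Q) = 6 + (2 - 8)² = 6 + (-6)² = 6 + 36 = 42)
v(P, d) = 0 (v(P, d) = (3008/851)*0 = 0)
√(j(265) + v(-417, -108)) = √(42 + 0) = √42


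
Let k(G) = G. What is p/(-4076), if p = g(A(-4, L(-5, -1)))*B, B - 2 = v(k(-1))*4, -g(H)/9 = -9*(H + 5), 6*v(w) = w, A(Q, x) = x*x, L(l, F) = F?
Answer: -162/1019 ≈ -0.15898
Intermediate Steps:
A(Q, x) = x**2
v(w) = w/6
g(H) = 405 + 81*H (g(H) = -(-81)*(H + 5) = -(-81)*(5 + H) = -9*(-45 - 9*H) = 405 + 81*H)
B = 4/3 (B = 2 + ((1/6)*(-1))*4 = 2 - 1/6*4 = 2 - 2/3 = 4/3 ≈ 1.3333)
p = 648 (p = (405 + 81*(-1)**2)*(4/3) = (405 + 81*1)*(4/3) = (405 + 81)*(4/3) = 486*(4/3) = 648)
p/(-4076) = 648/(-4076) = 648*(-1/4076) = -162/1019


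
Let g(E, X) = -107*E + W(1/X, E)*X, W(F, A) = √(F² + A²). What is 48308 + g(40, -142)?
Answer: 44028 - √32262401 ≈ 38348.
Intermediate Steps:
W(F, A) = √(A² + F²)
g(E, X) = -107*E + X*√(E² + X⁻²) (g(E, X) = -107*E + √(E² + (1/X)²)*X = -107*E + √(E² + X⁻²)*X = -107*E + X*√(E² + X⁻²))
48308 + g(40, -142) = 48308 + (-107*40 - 142*√(40² + (-142)⁻²)) = 48308 + (-4280 - 142*√(1600 + 1/20164)) = 48308 + (-4280 - √32262401) = 44028 - √32262401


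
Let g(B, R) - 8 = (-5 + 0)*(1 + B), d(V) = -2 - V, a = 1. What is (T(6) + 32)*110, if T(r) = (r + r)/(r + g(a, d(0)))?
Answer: 3850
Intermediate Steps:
g(B, R) = 3 - 5*B (g(B, R) = 8 + (-5 + 0)*(1 + B) = 8 - 5*(1 + B) = 8 + (-5 - 5*B) = 3 - 5*B)
T(r) = 2*r/(-2 + r) (T(r) = (r + r)/(r + (3 - 5*1)) = (2*r)/(r + (3 - 5)) = (2*r)/(r - 2) = (2*r)/(-2 + r) = 2*r/(-2 + r))
(T(6) + 32)*110 = (2*6/(-2 + 6) + 32)*110 = (2*6/4 + 32)*110 = (2*6*(¼) + 32)*110 = (3 + 32)*110 = 35*110 = 3850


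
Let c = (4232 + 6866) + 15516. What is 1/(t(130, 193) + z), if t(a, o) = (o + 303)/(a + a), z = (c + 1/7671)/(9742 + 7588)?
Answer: 1728199590/5950900999 ≈ 0.29041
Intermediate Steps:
c = 26614 (c = 11098 + 15516 = 26614)
z = 40831199/26587686 (z = (26614 + 1/7671)/(9742 + 7588) = (26614 + 1/7671)/17330 = (204155995/7671)*(1/17330) = 40831199/26587686 ≈ 1.5357)
t(a, o) = (303 + o)/(2*a) (t(a, o) = (303 + o)/((2*a)) = (303 + o)*(1/(2*a)) = (303 + o)/(2*a))
1/(t(130, 193) + z) = 1/((1/2)*(303 + 193)/130 + 40831199/26587686) = 1/((1/2)*(1/130)*496 + 40831199/26587686) = 1/(124/65 + 40831199/26587686) = 1/(5950900999/1728199590) = 1728199590/5950900999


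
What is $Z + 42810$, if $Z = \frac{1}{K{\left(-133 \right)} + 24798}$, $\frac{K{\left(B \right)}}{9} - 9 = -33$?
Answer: $\frac{1052355421}{24582} \approx 42810.0$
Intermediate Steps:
$K{\left(B \right)} = -216$ ($K{\left(B \right)} = 81 + 9 \left(-33\right) = 81 - 297 = -216$)
$Z = \frac{1}{24582}$ ($Z = \frac{1}{-216 + 24798} = \frac{1}{24582} \approx 4.068 \cdot 10^{-5}$)
$Z + 42810 = \frac{1}{24582} + 42810 = \frac{1052355421}{24582}$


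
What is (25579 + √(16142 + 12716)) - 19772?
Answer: 5807 + √28858 ≈ 5976.9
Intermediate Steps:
(25579 + √(16142 + 12716)) - 19772 = (25579 + √28858) - 19772 = 5807 + √28858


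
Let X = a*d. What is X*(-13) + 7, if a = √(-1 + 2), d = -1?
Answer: 20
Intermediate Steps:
a = 1 (a = √1 = 1)
X = -1 (X = 1*(-1) = -1)
X*(-13) + 7 = -1*(-13) + 7 = 13 + 7 = 20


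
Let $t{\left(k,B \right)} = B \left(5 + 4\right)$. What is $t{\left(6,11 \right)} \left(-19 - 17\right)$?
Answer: $-3564$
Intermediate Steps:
$t{\left(k,B \right)} = 9 B$ ($t{\left(k,B \right)} = B 9 = 9 B$)
$t{\left(6,11 \right)} \left(-19 - 17\right) = 9 \cdot 11 \left(-19 - 17\right) = 99 \left(-36\right) = -3564$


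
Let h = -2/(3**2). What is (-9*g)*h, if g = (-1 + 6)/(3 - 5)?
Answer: -5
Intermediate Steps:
g = -5/2 (g = 5/(-2) = 5*(-1/2) = -5/2 ≈ -2.5000)
h = -2/9 ≈ -0.22222
(-9*g)*h = -9*(-5/2)*(-2/9) = (45/2)*(-2/9) = -5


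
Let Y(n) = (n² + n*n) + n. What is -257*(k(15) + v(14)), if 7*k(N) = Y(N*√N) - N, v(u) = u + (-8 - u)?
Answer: -1716503/7 - 3855*√15/7 ≈ -2.4735e+5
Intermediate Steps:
v(u) = -8
Y(n) = n + 2*n² (Y(n) = (n² + n²) + n = 2*n² + n = n + 2*n²)
k(N) = -N/7 + N^(3/2)*(1 + 2*N^(3/2))/7 (k(N) = ((N*√N)*(1 + 2*(N*√N)) - N)/7 = (N^(3/2)*(1 + 2*N^(3/2)) - N)/7 = (-N + N^(3/2)*(1 + 2*N^(3/2)))/7 = -N/7 + N^(3/2)*(1 + 2*N^(3/2))/7)
-257*(k(15) + v(14)) = -257*((-⅐*15 + 15^(3/2)/7 + (2/7)*15³) - 8) = -257*((-15/7 + (15*√15)/7 + (2/7)*3375) - 8) = -257*((-15/7 + 15*√15/7 + 6750/7) - 8) = -257*((6735/7 + 15*√15/7) - 8) = -257*(6679/7 + 15*√15/7) = -1716503/7 - 3855*√15/7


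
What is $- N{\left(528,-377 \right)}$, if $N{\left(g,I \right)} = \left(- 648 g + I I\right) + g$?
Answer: $199487$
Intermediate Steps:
$N{\left(g,I \right)} = I^{2} - 647 g$ ($N{\left(g,I \right)} = \left(- 648 g + I^{2}\right) + g = \left(I^{2} - 648 g\right) + g = I^{2} - 647 g$)
$- N{\left(528,-377 \right)} = - (\left(-377\right)^{2} - 341616) = - (142129 - 341616) = \left(-1\right) \left(-199487\right) = 199487$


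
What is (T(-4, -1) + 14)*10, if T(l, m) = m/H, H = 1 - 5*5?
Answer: 1685/12 ≈ 140.42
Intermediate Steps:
H = -24 (H = 1 - 25 = -24)
T(l, m) = -m/24 (T(l, m) = m/(-24) = m*(-1/24) = -m/24)
(T(-4, -1) + 14)*10 = (-1/24*(-1) + 14)*10 = (1/24 + 14)*10 = (337/24)*10 = 1685/12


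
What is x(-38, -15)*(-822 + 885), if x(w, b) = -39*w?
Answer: 93366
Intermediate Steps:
x(-38, -15)*(-822 + 885) = (-39*(-38))*(-822 + 885) = 1482*63 = 93366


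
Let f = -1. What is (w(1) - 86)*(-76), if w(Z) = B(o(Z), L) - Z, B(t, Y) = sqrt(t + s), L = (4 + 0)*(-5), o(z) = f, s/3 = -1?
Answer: 6612 - 152*I ≈ 6612.0 - 152.0*I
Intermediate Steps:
s = -3 (s = 3*(-1) = -3)
o(z) = -1
L = -20 (L = 4*(-5) = -20)
B(t, Y) = sqrt(-3 + t) (B(t, Y) = sqrt(t - 3) = sqrt(-3 + t))
w(Z) = -Z + 2*I (w(Z) = sqrt(-3 - 1) - Z = sqrt(-4) - Z = 2*I - Z = -Z + 2*I)
(w(1) - 86)*(-76) = ((-1*1 + 2*I) - 86)*(-76) = ((-1 + 2*I) - 86)*(-76) = (-87 + 2*I)*(-76) = 6612 - 152*I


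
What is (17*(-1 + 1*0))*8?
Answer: -136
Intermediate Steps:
(17*(-1 + 1*0))*8 = (17*(-1 + 0))*8 = (17*(-1))*8 = -17*8 = -136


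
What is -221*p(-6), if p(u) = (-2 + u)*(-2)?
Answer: -3536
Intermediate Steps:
p(u) = 4 - 2*u
-221*p(-6) = -221*(4 - 2*(-6)) = -221*(4 + 12) = -221*16 = -3536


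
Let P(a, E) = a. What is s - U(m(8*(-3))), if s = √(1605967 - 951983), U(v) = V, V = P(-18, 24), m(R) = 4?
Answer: 18 + 4*√40874 ≈ 826.69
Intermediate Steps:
V = -18
U(v) = -18
s = 4*√40874 (s = √653984 = 4*√40874 ≈ 808.69)
s - U(m(8*(-3))) = 4*√40874 - 1*(-18) = 4*√40874 + 18 = 18 + 4*√40874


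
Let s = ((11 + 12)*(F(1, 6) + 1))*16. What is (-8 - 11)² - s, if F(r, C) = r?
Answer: -375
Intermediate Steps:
s = 736 (s = ((11 + 12)*(1 + 1))*16 = (23*2)*16 = 46*16 = 736)
(-8 - 11)² - s = (-8 - 11)² - 1*736 = (-19)² - 736 = 361 - 736 = -375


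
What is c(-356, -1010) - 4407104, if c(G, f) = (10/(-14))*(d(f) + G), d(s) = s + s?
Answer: -30837848/7 ≈ -4.4054e+6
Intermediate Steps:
d(s) = 2*s
c(G, f) = -10*f/7 - 5*G/7 (c(G, f) = (10/(-14))*(2*f + G) = (10*(-1/14))*(G + 2*f) = -5*(G + 2*f)/7 = -10*f/7 - 5*G/7)
c(-356, -1010) - 4407104 = (-10/7*(-1010) - 5/7*(-356)) - 4407104 = (10100/7 + 1780/7) - 4407104 = 11880/7 - 4407104 = -30837848/7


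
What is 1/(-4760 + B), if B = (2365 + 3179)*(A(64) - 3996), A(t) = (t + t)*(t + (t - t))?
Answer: 1/23257864 ≈ 4.2996e-8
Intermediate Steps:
A(t) = 2*t² (A(t) = (2*t)*(t + 0) = (2*t)*t = 2*t²)
B = 23262624 (B = (2365 + 3179)*(2*64² - 3996) = 5544*(2*4096 - 3996) = 5544*(8192 - 3996) = 5544*4196 = 23262624)
1/(-4760 + B) = 1/(-4760 + 23262624) = 1/23257864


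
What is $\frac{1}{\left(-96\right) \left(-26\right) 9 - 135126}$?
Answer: $- \frac{1}{112662} \approx -8.8761 \cdot 10^{-6}$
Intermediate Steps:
$\frac{1}{\left(-96\right) \left(-26\right) 9 - 135126} = \frac{1}{2496 \cdot 9 - 135126} = \frac{1}{22464 - 135126} = \frac{1}{-112662} = - \frac{1}{112662}$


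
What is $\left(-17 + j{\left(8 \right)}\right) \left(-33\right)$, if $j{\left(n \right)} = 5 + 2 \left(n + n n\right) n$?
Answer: $-37620$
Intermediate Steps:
$j{\left(n \right)} = 5 + n \left(2 n + 2 n^{2}\right)$ ($j{\left(n \right)} = 5 + 2 \left(n + n^{2}\right) n = 5 + \left(2 n + 2 n^{2}\right) n = 5 + n \left(2 n + 2 n^{2}\right)$)
$\left(-17 + j{\left(8 \right)}\right) \left(-33\right) = \left(-17 + \left(5 + 2 \cdot 8^{2} + 2 \cdot 8^{3}\right)\right) \left(-33\right) = \left(-17 + \left(5 + 2 \cdot 64 + 2 \cdot 512\right)\right) \left(-33\right) = \left(-17 + \left(5 + 128 + 1024\right)\right) \left(-33\right) = \left(-17 + 1157\right) \left(-33\right) = 1140 \left(-33\right) = -37620$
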